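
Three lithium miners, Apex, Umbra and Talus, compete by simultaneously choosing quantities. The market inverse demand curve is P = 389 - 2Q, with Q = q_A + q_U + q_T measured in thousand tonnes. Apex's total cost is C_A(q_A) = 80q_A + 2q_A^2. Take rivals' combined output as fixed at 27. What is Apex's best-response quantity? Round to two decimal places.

31.88

With rivals' combined output fixed at 27, Apex's profit is π_A = (389 - 2·27 - 2q_A)q_A - (80q_A + 2q_A²) = (335 - 2q_A)q_A - (80q_A + 2q_A²).
∂π_A/∂q_A = 255 - 8q_A = 0, so q_A = 255/8.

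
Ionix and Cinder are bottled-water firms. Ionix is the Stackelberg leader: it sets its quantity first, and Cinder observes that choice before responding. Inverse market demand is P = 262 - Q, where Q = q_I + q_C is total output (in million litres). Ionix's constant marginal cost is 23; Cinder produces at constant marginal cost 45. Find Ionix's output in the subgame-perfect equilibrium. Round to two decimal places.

The follower Cinder best-responds to any q_I: π_C = (262 - Q)q_C - 45q_C.
Follower FOC: 217 - q_I - 2q_C = 0, so q_C(q_I) = (217 - q_I)/2.
Ionix substitutes q_C(q_I) into its own profit: π_I = q_I(262 - q_I - (217 - q_I)/2) - 23q_I = (307/2 - (1/2)q_I)q_I - 23q_I.
Leader FOC: 261/2 - q_I = 0, so q_I = 261/2.
Then q_C = (217 - 261/2)/2 = 173/4.

130.50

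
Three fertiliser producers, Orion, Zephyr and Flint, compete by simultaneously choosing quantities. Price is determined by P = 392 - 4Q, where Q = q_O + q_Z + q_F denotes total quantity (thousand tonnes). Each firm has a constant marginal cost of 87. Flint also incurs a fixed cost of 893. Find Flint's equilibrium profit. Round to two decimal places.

560.52

A representative firm's profit is π_i = q_i(392 - 4Q) - 87q_i.
First-order condition (treating rivals' output as given): 305 - 8q_i - 4·Σ_{j≠i} q_j = 0.
With identical firms every q_j equals q_i, so Σ_{j≠i} q_j = 2q_i and 305 = 16q_i, giving q_i = 305/16.
Price P = 392 - 4·(915/16) = 653/4.
Flint's profit: (653/4 - 87)·(305/16) - 893 = 560.5156.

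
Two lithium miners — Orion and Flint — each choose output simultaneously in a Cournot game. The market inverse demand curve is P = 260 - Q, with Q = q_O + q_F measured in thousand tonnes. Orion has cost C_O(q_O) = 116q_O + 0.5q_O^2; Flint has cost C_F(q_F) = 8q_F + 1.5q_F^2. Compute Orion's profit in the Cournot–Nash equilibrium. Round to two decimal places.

1676.20

Orion's profit: π_O = (260 - Q)q_O - (116q_O + (1/2)q_O²). Setting ∂π_O/∂q_O = 0: 144 - 3q_O - (q_F) = 0.
Flint's profit: π_F = (260 - Q)q_F - (8q_F + (3/2)q_F²). Setting ∂π_F/∂q_F = 0: 252 - 5q_F - (q_O) = 0.
Rearranging gives the reaction functions q_O = (144 - q_F)/3 and q_F = (252 - q_O)/5.
Substituting one into the other gives q_O = 234/7 and q_F = 306/7.
Price P = 260 - 540/7 = 1280/7.
Orion's profit: (1280/7)·(234/7) - 116·(234/7) - (1/2)(234/7)² = 1676.2041.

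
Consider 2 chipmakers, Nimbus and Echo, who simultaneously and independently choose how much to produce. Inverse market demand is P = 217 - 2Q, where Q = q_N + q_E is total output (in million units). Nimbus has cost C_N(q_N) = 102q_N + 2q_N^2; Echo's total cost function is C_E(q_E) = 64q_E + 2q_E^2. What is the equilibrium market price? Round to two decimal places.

163.40

Nimbus's profit: π_N = (217 - 2Q)q_N - (102q_N + 2q_N²). Setting ∂π_N/∂q_N = 0: 115 - 8q_N - 2(q_E) = 0.
Echo's profit: π_E = (217 - 2Q)q_E - (64q_E + 2q_E²). Setting ∂π_E/∂q_E = 0: 153 - 8q_E - 2(q_N) = 0.
So q_N = (115 - 2q_E)/8 and q_E = (153 - 2q_N)/8.
Solving the pair: q_N = 307/30, q_E = 497/30.
Total output Q = 134/5, so price P = 217 - 2·(134/5) = 817/5.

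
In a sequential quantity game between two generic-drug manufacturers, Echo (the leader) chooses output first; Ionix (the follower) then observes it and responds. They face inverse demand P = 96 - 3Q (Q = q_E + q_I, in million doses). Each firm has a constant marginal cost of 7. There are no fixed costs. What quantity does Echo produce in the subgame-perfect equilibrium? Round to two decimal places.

The follower Ionix best-responds to any q_E: π_I = (96 - 3Q)q_I - 7q_I.
Follower FOC: 89 - 3q_E - 6q_I = 0, so q_I(q_E) = (89 - 3q_E)/6.
The leader anticipates this reaction. Substituting into P = 96 - 3Q gives P = 103/2 - (3/2)q_E, so π_E = (103/2 - (3/2)q_E)q_E - 7q_E.
The leader's first-order condition 89/2 - 3q_E = 0 yields q_E = 89/6.
Then q_I = (89 - 3·(89/6))/6 = 89/12.

14.83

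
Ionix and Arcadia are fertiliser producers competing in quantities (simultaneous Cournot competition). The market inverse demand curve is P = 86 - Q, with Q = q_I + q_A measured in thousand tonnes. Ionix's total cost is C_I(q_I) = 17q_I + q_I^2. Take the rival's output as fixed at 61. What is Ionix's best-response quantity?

2

With the rival's output fixed at 61, Ionix's profit is π_I = (86 - 61 - q_I)q_I - (17q_I + q_I²) = (25 - q_I)q_I - (17q_I + q_I²).
∂π_I/∂q_I = 8 - 4q_I = 0, so q_I = 2.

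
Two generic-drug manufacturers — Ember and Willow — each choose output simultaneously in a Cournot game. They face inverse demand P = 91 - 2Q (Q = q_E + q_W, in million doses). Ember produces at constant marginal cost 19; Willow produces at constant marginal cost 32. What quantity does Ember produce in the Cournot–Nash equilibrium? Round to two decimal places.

Ember's profit: π_E = (91 - 2Q)q_E - (19q_E). Setting ∂π_E/∂q_E = 0: 72 - 4q_E - 2(q_W) = 0.
Willow's profit: π_W = (91 - 2Q)q_W - (32q_W). Setting ∂π_W/∂q_W = 0: 59 - 4q_W - 2(q_E) = 0.
Best responses: q_E = (72 - 2q_W)/4, q_W = (59 - 2q_E)/4.
Substituting one into the other gives q_E = 85/6 and q_W = 23/3.

14.17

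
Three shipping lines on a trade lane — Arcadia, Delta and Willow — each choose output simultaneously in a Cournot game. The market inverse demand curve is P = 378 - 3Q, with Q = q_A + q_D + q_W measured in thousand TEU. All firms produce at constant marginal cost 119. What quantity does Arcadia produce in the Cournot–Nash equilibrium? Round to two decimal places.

A representative firm's profit is π_i = q_i(378 - 3Q) - 119q_i.
Setting ∂π_i/∂q_i = 0 with rivals' quantities fixed: 259 - 6q_i - 3·Σ_{j≠i} q_j = 0.
By symmetry each firm produces the same amount; substituting Σ_{j≠i} q_j = 2q_i yields q_i = 259/12.

21.58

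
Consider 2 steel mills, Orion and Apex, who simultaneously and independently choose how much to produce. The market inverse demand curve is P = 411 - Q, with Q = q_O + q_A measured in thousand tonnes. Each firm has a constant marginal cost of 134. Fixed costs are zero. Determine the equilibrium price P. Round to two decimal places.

Each firm earns π_i = (411 - Q)q_i - 134q_i.
Setting ∂π_i/∂q_i = 0 with rivals' quantities fixed: 277 - 2q_i - q_j = 0.
By symmetry each firm produces the same amount; substituting q_j = q_i yields q_i = 277/3.
Total output Q = 554/3, so price P = 411 - 554/3 = 679/3.

226.33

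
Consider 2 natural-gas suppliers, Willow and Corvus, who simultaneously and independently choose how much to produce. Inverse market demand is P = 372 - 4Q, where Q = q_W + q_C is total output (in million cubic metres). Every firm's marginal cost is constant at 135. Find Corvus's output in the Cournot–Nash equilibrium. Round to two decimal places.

19.75

Each firm earns π_i = (372 - 4Q)q_i - 135q_i.
First-order condition (treating rivals' output as given): 237 - 8q_i - 4q_j = 0.
With identical firms every q_j equals q_i, so q_j = q_i and 237 = 12q_i, giving q_i = 79/4.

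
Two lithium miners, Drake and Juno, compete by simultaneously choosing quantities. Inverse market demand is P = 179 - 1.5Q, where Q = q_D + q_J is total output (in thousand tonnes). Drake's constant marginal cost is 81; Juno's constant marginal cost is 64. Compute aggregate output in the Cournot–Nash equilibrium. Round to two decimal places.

Drake's profit: π_D = (179 - 1.5Q)q_D - (81q_D). Setting ∂π_D/∂q_D = 0: 98 - 3q_D - (3/2)(q_J) = 0.
Juno's profit: π_J = (179 - 1.5Q)q_J - (64q_J). Setting ∂π_J/∂q_J = 0: 115 - 3q_J - (3/2)(q_D) = 0.
Rearranging gives the reaction functions q_D = (98 - (3/2)q_J)/3 and q_J = (115 - (3/2)q_D)/3.
Solving the pair: q_D = 18, q_J = 88/3.
Total output Q = 18 + 88/3 = 142/3.

47.33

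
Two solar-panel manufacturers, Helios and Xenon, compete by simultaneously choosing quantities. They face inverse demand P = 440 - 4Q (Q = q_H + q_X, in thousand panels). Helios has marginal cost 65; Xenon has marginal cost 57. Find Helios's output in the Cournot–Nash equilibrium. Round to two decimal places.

Helios's profit: π_H = (440 - 4Q)q_H - (65q_H). Setting ∂π_H/∂q_H = 0: 375 - 8q_H - 4(q_X) = 0.
Xenon's first-order condition: 383 - 8q_X - 4(q_H) = 0.
So q_H = (375 - 4q_X)/8 and q_X = (383 - 4q_H)/8.
Substituting one into the other gives q_H = 367/12 and q_X = 391/12.

30.58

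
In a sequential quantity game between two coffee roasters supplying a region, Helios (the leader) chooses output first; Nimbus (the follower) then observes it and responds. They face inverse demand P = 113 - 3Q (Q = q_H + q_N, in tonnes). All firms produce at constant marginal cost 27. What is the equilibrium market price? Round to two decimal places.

48.50

The follower Nimbus best-responds to any q_H: π_N = (113 - 3Q)q_N - 27q_N.
Setting the follower's marginal profit to zero, 86 - 3q_H - 6q_N = 0, i.e. q_N = (86 - 3q_H)/6.
Helios substitutes q_N(q_H) into its own profit: π_H = q_H(113 - 3q_H - (86 - 3q_H)/2) - 27q_H = (70 - (3/2)q_H)q_H - 27q_H.
Leader FOC: 43 - 3q_H = 0, so q_H = 43/3.
Then q_N = (86 - 3·(43/3))/6 = 43/6.
Total output Q = 43/2, so price P = 113 - 3·(43/2) = 97/2.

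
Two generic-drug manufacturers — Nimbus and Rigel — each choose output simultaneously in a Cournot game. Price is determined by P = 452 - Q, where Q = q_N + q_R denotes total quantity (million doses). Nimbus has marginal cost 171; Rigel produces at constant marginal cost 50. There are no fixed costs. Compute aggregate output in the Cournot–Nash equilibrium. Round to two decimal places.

Nimbus's profit: π_N = (452 - Q)q_N - (171q_N). Setting ∂π_N/∂q_N = 0: 281 - 2q_N - (q_R) = 0.
Rigel's first-order condition: 402 - 2q_R - (q_N) = 0.
So q_N = (281 - q_R)/2 and q_R = (402 - q_N)/2.
Substituting one into the other gives q_N = 160/3 and q_R = 523/3.
Total output Q = 160/3 + 523/3 = 683/3.

227.67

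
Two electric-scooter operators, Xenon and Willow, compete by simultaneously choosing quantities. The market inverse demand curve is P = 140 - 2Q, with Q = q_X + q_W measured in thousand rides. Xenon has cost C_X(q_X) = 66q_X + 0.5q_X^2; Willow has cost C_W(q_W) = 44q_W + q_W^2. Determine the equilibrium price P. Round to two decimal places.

95.08

Xenon's profit: π_X = (140 - 2Q)q_X - (66q_X + (1/2)q_X²). Setting ∂π_X/∂q_X = 0: 74 - 5q_X - 2(q_W) = 0.
Willow's profit: π_W = (140 - 2Q)q_W - (44q_W + q_W²). Setting ∂π_W/∂q_W = 0: 96 - 6q_W - 2(q_X) = 0.
Best responses: q_X = (74 - 2q_W)/5, q_W = (96 - 2q_X)/6.
Solving the pair: q_X = 126/13, q_W = 166/13.
Total output Q = 292/13, so price P = 140 - 2·(292/13) = 1236/13.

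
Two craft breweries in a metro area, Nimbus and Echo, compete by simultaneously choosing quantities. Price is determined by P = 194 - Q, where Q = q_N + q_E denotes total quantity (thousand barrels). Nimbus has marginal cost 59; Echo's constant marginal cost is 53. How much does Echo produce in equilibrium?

49

Nimbus's profit: π_N = (194 - Q)q_N - (59q_N). Setting ∂π_N/∂q_N = 0: 135 - 2q_N - (q_E) = 0.
Echo's first-order condition: 141 - 2q_E - (q_N) = 0.
So q_N = (135 - q_E)/2 and q_E = (141 - q_N)/2.
Substituting one into the other gives q_N = 43 and q_E = 49.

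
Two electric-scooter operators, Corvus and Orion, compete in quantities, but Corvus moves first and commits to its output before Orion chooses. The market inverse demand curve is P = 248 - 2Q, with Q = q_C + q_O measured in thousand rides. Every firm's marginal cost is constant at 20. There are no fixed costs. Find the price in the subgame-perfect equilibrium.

The follower Orion best-responds to any q_C: π_O = (248 - 2Q)q_O - 20q_O.
Setting the follower's marginal profit to zero, 228 - 2q_C - 4q_O = 0, i.e. q_O = (228 - 2q_C)/4.
The leader anticipates this reaction. Substituting into P = 248 - 2Q gives P = 134 - q_C, so π_C = (134 - q_C)q_C - 20q_C.
The leader's first-order condition 114 - 2q_C = 0 yields q_C = 57.
Then q_O = (228 - 2·57)/4 = 57/2.
Total output Q = 171/2, so price P = 248 - 2·(171/2) = 77.

77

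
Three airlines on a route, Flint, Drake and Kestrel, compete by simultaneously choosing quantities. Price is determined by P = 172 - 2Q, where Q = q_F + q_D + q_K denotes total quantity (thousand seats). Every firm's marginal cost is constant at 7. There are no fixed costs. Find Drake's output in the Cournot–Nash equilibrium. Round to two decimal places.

20.63

Each firm earns π_i = (172 - 2Q)q_i - 7q_i.
First-order condition (treating rivals' output as given): 165 - 4q_i - 2·Σ_{j≠i} q_j = 0.
By symmetry each firm produces the same amount; substituting Σ_{j≠i} q_j = 2q_i yields q_i = 165/8.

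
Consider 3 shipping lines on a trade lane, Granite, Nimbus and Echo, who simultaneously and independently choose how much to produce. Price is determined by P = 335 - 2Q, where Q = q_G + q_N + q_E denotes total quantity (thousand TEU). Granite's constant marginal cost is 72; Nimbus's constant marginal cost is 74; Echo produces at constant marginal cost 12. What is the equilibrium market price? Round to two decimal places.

Granite's profit: π_G = (335 - 2Q)q_G - (72q_G). Setting ∂π_G/∂q_G = 0: 263 - 4q_G - 2(q_N + q_E) = 0.
Nimbus's first-order condition: 261 - 4q_N - 2(q_G + q_E) = 0.
Echo's profit: π_E = (335 - 2Q)q_E - (12q_E). Setting ∂π_E/∂q_E = 0: 323 - 4q_E - 2(q_G + q_N) = 0.
Adding the 3 first-order conditions: 847 − 8Q = 0, so Q = 847/8.
Back-substituting: q_G = (263 − 847/4)/2 = 205/8, q_N = (261 − 847/4)/2 = 197/8, q_E = (323 − 847/4)/2 = 445/8.
Total output Q = 847/8, so price P = 335 - 2·(847/8) = 493/4.

123.25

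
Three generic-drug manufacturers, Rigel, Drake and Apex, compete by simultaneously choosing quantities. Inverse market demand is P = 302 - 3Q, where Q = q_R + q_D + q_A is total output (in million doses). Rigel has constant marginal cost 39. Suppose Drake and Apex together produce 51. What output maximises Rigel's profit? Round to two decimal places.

18.33

With rivals' combined output fixed at 51, Rigel's profit is π_R = (302 - 3·51 - 3q_R)q_R - (39q_R) = (149 - 3q_R)q_R - (39q_R).
∂π_R/∂q_R = 110 - 6q_R = 0, so q_R = 55/3.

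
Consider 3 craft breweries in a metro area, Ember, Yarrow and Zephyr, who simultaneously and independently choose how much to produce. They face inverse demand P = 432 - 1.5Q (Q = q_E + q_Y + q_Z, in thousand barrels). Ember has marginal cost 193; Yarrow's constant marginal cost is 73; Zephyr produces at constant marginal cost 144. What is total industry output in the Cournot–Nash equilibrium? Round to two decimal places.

147.67

Ember's profit: π_E = (432 - 1.5Q)q_E - (193q_E). Setting ∂π_E/∂q_E = 0: 239 - 3q_E - (3/2)(q_Y + q_Z) = 0.
Yarrow's first-order condition: 359 - 3q_Y - (3/2)(q_E + q_Z) = 0.
Zephyr's profit: π_Z = (432 - 1.5Q)q_Z - (144q_Z). Setting ∂π_Z/∂q_Z = 0: 288 - 3q_Z - (3/2)(q_E + q_Y) = 0.
Summing all 3 equations gives 886 − 6Q = 0, hence Q = 443/3.
Back-substituting: q_E = (239 − 443/2)/(3/2) = 35/3, q_Y = (359 − 443/2)/(3/2) = 275/3, q_Z = (288 − 443/2)/(3/2) = 133/3.
Total output Q = 35/3 + 275/3 + 133/3 = 443/3.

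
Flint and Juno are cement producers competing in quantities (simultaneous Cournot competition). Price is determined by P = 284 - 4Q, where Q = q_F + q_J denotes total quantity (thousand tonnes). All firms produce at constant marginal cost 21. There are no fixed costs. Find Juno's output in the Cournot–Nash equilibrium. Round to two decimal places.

21.92

Each firm earns π_i = (284 - 4Q)q_i - 21q_i.
Setting ∂π_i/∂q_i = 0 with rivals' quantities fixed: 263 - 8q_i - 4q_j = 0.
By symmetry each firm produces the same amount; substituting q_j = q_i yields q_i = 263/12.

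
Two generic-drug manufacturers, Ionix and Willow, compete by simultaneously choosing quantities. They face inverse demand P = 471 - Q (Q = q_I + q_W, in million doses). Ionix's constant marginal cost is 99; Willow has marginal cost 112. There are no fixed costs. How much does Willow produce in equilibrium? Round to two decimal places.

Ionix's profit: π_I = (471 - Q)q_I - (99q_I). Setting ∂π_I/∂q_I = 0: 372 - 2q_I - (q_W) = 0.
Willow's profit: π_W = (471 - Q)q_W - (112q_W). Setting ∂π_W/∂q_W = 0: 359 - 2q_W - (q_I) = 0.
Best responses: q_I = (372 - q_W)/2, q_W = (359 - q_I)/2.
Substituting one into the other gives q_I = 385/3 and q_W = 346/3.

115.33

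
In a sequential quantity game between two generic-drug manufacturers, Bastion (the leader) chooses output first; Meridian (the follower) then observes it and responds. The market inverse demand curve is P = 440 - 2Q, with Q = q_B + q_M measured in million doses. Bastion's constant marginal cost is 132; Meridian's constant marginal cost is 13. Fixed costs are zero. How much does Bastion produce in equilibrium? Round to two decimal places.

Solve by backward induction. Given q_B, the follower Meridian maximises π_M = (440 - 2q_B - 2q_M)q_M - 13q_M.
Follower FOC: 427 - 2q_B - 4q_M = 0, so q_M(q_B) = (427 - 2q_B)/4.
The leader anticipates this reaction. Substituting into P = 440 - 2Q gives P = 453/2 - q_B, so π_B = (453/2 - q_B)q_B - 132q_B.
The leader's first-order condition 189/2 - 2q_B = 0 yields q_B = 189/4.
Then q_M = (427 - 2·(189/4))/4 = 665/8.

47.25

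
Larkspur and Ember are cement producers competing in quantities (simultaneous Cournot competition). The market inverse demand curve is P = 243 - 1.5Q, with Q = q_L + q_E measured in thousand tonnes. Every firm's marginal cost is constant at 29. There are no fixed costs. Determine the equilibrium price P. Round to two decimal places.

Each firm earns π_i = (243 - 1.5Q)q_i - 29q_i.
Setting ∂π_i/∂q_i = 0 with rivals' quantities fixed: 214 - 3q_i - (3/2)q_j = 0.
By symmetry each firm produces the same amount; substituting q_j = q_i yields q_i = 214/(9/2) = 428/9.
Total output Q = 856/9, so price P = 243 - (3/2)·(856/9) = 301/3.

100.33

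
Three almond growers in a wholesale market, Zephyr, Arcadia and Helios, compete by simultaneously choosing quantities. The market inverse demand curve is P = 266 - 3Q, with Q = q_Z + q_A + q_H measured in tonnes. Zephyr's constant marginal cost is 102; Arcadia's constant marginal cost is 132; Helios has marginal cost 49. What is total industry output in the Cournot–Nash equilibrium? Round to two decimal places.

42.92

Zephyr's profit: π_Z = (266 - 3Q)q_Z - (102q_Z). Setting ∂π_Z/∂q_Z = 0: 164 - 6q_Z - 3(q_A + q_H) = 0.
Arcadia's profit: π_A = (266 - 3Q)q_A - (132q_A). Setting ∂π_A/∂q_A = 0: 134 - 6q_A - 3(q_Z + q_H) = 0.
Helios's first-order condition: 217 - 6q_H - 3(q_Z + q_A) = 0.
Adding the 3 conditions: 515 − 6Q − 6Q = 0, i.e. Q = 515/12.
Back-substituting: q_Z = (164 − 515/4)/3 = 47/4, q_A = (134 − 515/4)/3 = 7/4, q_H = (217 − 515/4)/3 = 353/12.
Total output Q = 47/4 + 7/4 + 353/12 = 515/12.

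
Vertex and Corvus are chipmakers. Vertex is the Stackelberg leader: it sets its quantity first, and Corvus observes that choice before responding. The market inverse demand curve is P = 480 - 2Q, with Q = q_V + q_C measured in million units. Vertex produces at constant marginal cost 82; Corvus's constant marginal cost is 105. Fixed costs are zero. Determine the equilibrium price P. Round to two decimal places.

187.25

Solve by backward induction. Given q_V, the follower Corvus maximises π_C = (480 - 2q_V - 2q_C)q_C - 105q_C.
Setting the follower's marginal profit to zero, 375 - 2q_V - 4q_C = 0, i.e. q_C = (375 - 2q_V)/4.
Vertex substitutes q_C(q_V) into its own profit: π_V = q_V(480 - 2q_V - (375 - 2q_V)/2) - 82q_V = (585/2 - q_V)q_V - 82q_V.
The leader's first-order condition 421/2 - 2q_V = 0 yields q_V = 421/4.
Then q_C = (375 - 2·(421/4))/4 = 329/8.
Total output Q = 1171/8, so price P = 480 - 2·(1171/8) = 749/4.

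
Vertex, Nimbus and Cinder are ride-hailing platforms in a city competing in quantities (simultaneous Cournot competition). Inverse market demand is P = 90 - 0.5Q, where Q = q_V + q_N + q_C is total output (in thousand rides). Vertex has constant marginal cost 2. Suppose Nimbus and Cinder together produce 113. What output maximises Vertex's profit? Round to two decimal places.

31.50

With rivals' combined output fixed at 113, Vertex's profit is π_V = (90 - (1/2)·113 - (1/2)q_V)q_V - (2q_V) = (67/2 - (1/2)q_V)q_V - (2q_V).
∂π_V/∂q_V = 63/2 - q_V = 0, so q_V = 63/2.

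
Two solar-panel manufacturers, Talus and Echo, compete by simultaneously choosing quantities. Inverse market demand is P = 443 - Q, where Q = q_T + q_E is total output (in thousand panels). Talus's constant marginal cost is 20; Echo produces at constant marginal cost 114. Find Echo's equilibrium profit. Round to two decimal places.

Talus's profit: π_T = (443 - Q)q_T - (20q_T). Setting ∂π_T/∂q_T = 0: 423 - 2q_T - (q_E) = 0.
Echo's first-order condition: 329 - 2q_E - (q_T) = 0.
Rearranging gives the reaction functions q_T = (423 - q_E)/2 and q_E = (329 - q_T)/2.
Solving the pair: q_T = 517/3, q_E = 235/3.
Price P = 443 - 752/3 = 577/3.
Echo's profit: (577/3 - 114)·(235/3) = 6136.1111.

6136.11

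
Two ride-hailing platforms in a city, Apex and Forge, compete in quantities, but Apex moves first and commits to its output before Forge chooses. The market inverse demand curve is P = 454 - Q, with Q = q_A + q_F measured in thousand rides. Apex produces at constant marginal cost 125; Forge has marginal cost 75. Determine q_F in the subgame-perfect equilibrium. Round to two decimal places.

119.75

The follower Forge best-responds to any q_A: π_F = (454 - Q)q_F - 75q_F.
Setting the follower's marginal profit to zero, 379 - q_A - 2q_F = 0, i.e. q_F = (379 - q_A)/2.
Apex substitutes q_F(q_A) into its own profit: π_A = q_A(454 - q_A - (379 - q_A)/2) - 125q_A = (529/2 - (1/2)q_A)q_A - 125q_A.
Leader FOC: 279/2 - q_A = 0, so q_A = 279/2.
Then q_F = (379 - 279/2)/2 = 479/4.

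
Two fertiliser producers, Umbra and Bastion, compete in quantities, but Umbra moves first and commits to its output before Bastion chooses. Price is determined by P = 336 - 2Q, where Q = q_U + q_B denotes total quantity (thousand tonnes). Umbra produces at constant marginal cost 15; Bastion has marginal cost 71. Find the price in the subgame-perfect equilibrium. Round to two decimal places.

109.25

The follower Bastion best-responds to any q_U: π_B = (336 - 2Q)q_B - 71q_B.
∂π_B/∂q_B = 265 - 2q_U - 4q_B = 0 gives the reaction function q_B = (265 - 2q_U)/4.
The leader anticipates this reaction. Substituting into P = 336 - 2Q gives P = 407/2 - q_U, so π_U = (407/2 - q_U)q_U - 15q_U.
The leader's first-order condition 377/2 - 2q_U = 0 yields q_U = 377/4.
Then q_B = (265 - 2·(377/4))/4 = 153/8.
Total output Q = 907/8, so price P = 336 - 2·(907/8) = 437/4.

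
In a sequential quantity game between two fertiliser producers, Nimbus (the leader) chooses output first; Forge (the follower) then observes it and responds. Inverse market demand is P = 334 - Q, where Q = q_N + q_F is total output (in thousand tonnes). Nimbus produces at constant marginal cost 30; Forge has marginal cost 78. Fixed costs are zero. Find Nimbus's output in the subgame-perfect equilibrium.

176

Solve by backward induction. Given q_N, the follower Forge maximises π_F = (334 - q_N - q_F)q_F - 78q_F.
∂π_F/∂q_F = 256 - q_N - 2q_F = 0 gives the reaction function q_F = (256 - q_N)/2.
Nimbus substitutes q_F(q_N) into its own profit: π_N = q_N(334 - q_N - (256 - q_N)/2) - 30q_N = (206 - (1/2)q_N)q_N - 30q_N.
Maximising: ∂π_N/∂q_N = 176 - q_N = 0, giving q_N = 176.
Then q_F = (256 - 176)/2 = 40.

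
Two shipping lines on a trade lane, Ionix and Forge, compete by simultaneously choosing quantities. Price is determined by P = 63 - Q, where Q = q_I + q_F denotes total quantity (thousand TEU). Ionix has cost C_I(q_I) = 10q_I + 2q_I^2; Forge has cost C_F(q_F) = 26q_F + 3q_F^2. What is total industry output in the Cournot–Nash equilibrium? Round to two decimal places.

Ionix's profit: π_I = (63 - Q)q_I - (10q_I + 2q_I²). Setting ∂π_I/∂q_I = 0: 53 - 6q_I - (q_F) = 0.
Forge's first-order condition: 37 - 8q_F - (q_I) = 0.
So q_I = (53 - q_F)/6 and q_F = (37 - q_I)/8.
Solving the pair: q_I = 387/47, q_F = 169/47.
Total output Q = 387/47 + 169/47 = 556/47.

11.83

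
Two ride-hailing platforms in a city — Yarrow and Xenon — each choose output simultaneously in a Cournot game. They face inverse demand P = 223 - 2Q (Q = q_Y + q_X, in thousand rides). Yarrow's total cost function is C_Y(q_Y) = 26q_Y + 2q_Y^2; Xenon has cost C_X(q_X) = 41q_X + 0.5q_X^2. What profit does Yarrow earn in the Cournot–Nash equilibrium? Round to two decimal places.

1190.25

Yarrow's profit: π_Y = (223 - 2Q)q_Y - (26q_Y + 2q_Y²). Setting ∂π_Y/∂q_Y = 0: 197 - 8q_Y - 2(q_X) = 0.
Xenon's profit: π_X = (223 - 2Q)q_X - (41q_X + (1/2)q_X²). Setting ∂π_X/∂q_X = 0: 182 - 5q_X - 2(q_Y) = 0.
Best responses: q_Y = (197 - 2q_X)/8, q_X = (182 - 2q_Y)/5.
Substituting one into the other gives q_Y = 69/4 and q_X = 59/2.
Price P = 223 - 2·(187/4) = 259/2.
Yarrow's profit: (259/2)·(69/4) - 26·(69/4) - 2(69/4)² = 1190.2500.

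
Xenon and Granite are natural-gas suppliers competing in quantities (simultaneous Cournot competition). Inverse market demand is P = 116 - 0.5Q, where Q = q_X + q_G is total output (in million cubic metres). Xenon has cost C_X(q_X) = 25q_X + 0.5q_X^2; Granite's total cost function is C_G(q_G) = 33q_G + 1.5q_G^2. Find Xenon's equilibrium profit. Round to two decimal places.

Xenon's profit: π_X = (116 - 0.5Q)q_X - (25q_X + (1/2)q_X²). Setting ∂π_X/∂q_X = 0: 91 - 2q_X - (1/2)(q_G) = 0.
Granite's profit: π_G = (116 - 0.5Q)q_G - (33q_G + (3/2)q_G²). Setting ∂π_G/∂q_G = 0: 83 - 4q_G - (1/2)(q_X) = 0.
So q_X = (91 - (1/2)q_G)/2 and q_G = (83 - (1/2)q_X)/4.
Substituting one into the other gives q_X = 1290/31 and q_G = 482/31.
Price P = 116 - (1/2)·(1772/31) = 87.4194.
Xenon's profit: 87.4194·(1290/31) - 25·(1290/31) - (1/2)(1290/31)² = 1731.6337.

1731.63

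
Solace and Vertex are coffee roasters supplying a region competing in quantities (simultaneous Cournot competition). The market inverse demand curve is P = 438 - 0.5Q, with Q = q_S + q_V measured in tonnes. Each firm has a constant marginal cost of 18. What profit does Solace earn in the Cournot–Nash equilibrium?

39200

Each firm earns π_i = (438 - 0.5Q)q_i - 18q_i.
Setting ∂π_i/∂q_i = 0 with rivals' quantities fixed: 420 - q_i - (1/2)q_j = 0.
With identical firms every q_j equals q_i, so q_j = q_i and 420 = (3/2)q_i, giving q_i = 280.
Price P = 438 - (1/2)·560 = 158.
Solace's profit: (158 - 18)·280 = 39200.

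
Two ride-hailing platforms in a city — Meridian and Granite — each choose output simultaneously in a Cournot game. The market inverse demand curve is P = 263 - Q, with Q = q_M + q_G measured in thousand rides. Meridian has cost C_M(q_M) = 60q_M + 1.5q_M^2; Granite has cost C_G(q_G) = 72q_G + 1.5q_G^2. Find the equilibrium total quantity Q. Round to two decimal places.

65.67

Meridian's profit: π_M = (263 - Q)q_M - (60q_M + (3/2)q_M²). Setting ∂π_M/∂q_M = 0: 203 - 5q_M - (q_G) = 0.
Granite's first-order condition: 191 - 5q_G - (q_M) = 0.
Best responses: q_M = (203 - q_G)/5, q_G = (191 - q_M)/5.
Solving the pair: q_M = 103/3, q_G = 94/3.
Total output Q = 103/3 + 94/3 = 197/3.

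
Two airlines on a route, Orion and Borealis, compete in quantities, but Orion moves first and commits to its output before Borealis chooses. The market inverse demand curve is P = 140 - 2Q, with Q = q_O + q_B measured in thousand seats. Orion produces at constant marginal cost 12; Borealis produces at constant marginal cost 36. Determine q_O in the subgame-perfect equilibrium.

38

Solve by backward induction. Given q_O, the follower Borealis maximises π_B = (140 - 2q_O - 2q_B)q_B - 36q_B.
Follower FOC: 104 - 2q_O - 4q_B = 0, so q_B(q_O) = (104 - 2q_O)/4.
The leader anticipates this reaction. Substituting into P = 140 - 2Q gives P = 88 - q_O, so π_O = (88 - q_O)q_O - 12q_O.
Maximising: ∂π_O/∂q_O = 76 - 2q_O = 0, giving q_O = 38.
Then q_B = (104 - 2·38)/4 = 7.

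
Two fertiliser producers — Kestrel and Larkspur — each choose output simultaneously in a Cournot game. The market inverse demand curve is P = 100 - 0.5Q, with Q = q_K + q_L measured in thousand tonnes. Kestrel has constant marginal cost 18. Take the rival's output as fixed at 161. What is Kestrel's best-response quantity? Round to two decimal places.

With the rival's output fixed at 161, Kestrel's profit is π_K = (100 - (1/2)·161 - (1/2)q_K)q_K - (18q_K) = (39/2 - (1/2)q_K)q_K - (18q_K).
∂π_K/∂q_K = 3/2 - q_K = 0, so q_K = 3/2.

1.50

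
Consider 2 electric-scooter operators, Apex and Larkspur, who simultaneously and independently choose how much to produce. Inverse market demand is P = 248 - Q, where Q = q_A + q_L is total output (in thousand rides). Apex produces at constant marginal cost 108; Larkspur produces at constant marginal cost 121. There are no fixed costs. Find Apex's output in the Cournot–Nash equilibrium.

51

Apex's profit: π_A = (248 - Q)q_A - (108q_A). Setting ∂π_A/∂q_A = 0: 140 - 2q_A - (q_L) = 0.
Larkspur's profit: π_L = (248 - Q)q_L - (121q_L). Setting ∂π_L/∂q_L = 0: 127 - 2q_L - (q_A) = 0.
Best responses: q_A = (140 - q_L)/2, q_L = (127 - q_A)/2.
Solving the pair: q_A = 51, q_L = 38.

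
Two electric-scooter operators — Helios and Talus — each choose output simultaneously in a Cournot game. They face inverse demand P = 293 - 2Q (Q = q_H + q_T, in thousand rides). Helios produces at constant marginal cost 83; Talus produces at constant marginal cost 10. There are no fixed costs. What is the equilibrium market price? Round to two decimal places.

Helios's profit: π_H = (293 - 2Q)q_H - (83q_H). Setting ∂π_H/∂q_H = 0: 210 - 4q_H - 2(q_T) = 0.
Talus's profit: π_T = (293 - 2Q)q_T - (10q_T). Setting ∂π_T/∂q_T = 0: 283 - 4q_T - 2(q_H) = 0.
So q_H = (210 - 2q_T)/4 and q_T = (283 - 2q_H)/4.
Substituting one into the other gives q_H = 137/6 and q_T = 178/3.
Total output Q = 493/6, so price P = 293 - 2·(493/6) = 386/3.

128.67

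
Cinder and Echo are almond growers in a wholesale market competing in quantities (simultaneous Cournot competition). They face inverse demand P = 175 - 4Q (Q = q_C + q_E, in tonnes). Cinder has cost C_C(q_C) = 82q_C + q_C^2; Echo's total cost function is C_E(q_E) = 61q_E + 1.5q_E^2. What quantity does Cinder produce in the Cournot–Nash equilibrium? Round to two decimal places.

Cinder's profit: π_C = (175 - 4Q)q_C - (82q_C + q_C²). Setting ∂π_C/∂q_C = 0: 93 - 10q_C - 4(q_E) = 0.
Echo's first-order condition: 114 - 11q_E - 4(q_C) = 0.
Rearranging gives the reaction functions q_C = (93 - 4q_E)/10 and q_E = (114 - 4q_C)/11.
Substituting one into the other gives q_C = 567/94 and q_E = 384/47.

6.03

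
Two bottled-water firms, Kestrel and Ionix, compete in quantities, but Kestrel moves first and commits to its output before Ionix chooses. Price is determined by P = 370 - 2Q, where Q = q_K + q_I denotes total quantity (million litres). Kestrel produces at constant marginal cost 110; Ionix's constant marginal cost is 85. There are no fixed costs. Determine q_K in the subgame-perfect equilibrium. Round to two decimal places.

58.75

The follower Ionix best-responds to any q_K: π_I = (370 - 2Q)q_I - 85q_I.
Follower FOC: 285 - 2q_K - 4q_I = 0, so q_I(q_K) = (285 - 2q_K)/4.
The leader anticipates this reaction. Substituting into P = 370 - 2Q gives P = 455/2 - q_K, so π_K = (455/2 - q_K)q_K - 110q_K.
The leader's first-order condition 235/2 - 2q_K = 0 yields q_K = 235/4.
Then q_I = (285 - 2·(235/4))/4 = 335/8.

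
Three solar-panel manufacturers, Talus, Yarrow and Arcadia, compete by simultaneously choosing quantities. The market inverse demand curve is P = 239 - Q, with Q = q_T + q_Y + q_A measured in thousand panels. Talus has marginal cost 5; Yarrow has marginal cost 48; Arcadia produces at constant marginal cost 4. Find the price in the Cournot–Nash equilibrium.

74

Talus's profit: π_T = (239 - Q)q_T - (5q_T). Setting ∂π_T/∂q_T = 0: 234 - 2q_T - (q_Y + q_A) = 0.
Yarrow's first-order condition: 191 - 2q_Y - (q_T + q_A) = 0.
Arcadia's profit: π_A = (239 - Q)q_A - (4q_A). Setting ∂π_A/∂q_A = 0: 235 - 2q_A - (q_T + q_Y) = 0.
Summing all 3 equations gives 660 − 4Q = 0, hence Q = 165.
Back-substituting: q_T = (234 − 165) = 69, q_Y = (191 − 165) = 26, q_A = (235 − 165) = 70.
Total output Q = 165, so price P = 239 - 165 = 74.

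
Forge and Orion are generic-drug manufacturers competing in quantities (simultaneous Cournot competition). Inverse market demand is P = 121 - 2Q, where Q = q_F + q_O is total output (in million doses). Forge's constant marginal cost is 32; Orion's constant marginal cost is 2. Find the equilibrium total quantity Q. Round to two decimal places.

Forge's profit: π_F = (121 - 2Q)q_F - (32q_F). Setting ∂π_F/∂q_F = 0: 89 - 4q_F - 2(q_O) = 0.
Orion's first-order condition: 119 - 4q_O - 2(q_F) = 0.
Rearranging gives the reaction functions q_F = (89 - 2q_O)/4 and q_O = (119 - 2q_F)/4.
Solving the pair: q_F = 59/6, q_O = 149/6.
Total output Q = 59/6 + 149/6 = 104/3.

34.67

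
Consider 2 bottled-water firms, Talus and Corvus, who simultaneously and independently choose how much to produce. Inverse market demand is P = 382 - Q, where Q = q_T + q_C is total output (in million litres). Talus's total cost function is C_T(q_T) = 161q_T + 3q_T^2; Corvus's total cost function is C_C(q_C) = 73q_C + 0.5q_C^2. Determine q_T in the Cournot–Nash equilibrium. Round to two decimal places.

15.39

Talus's profit: π_T = (382 - Q)q_T - (161q_T + 3q_T²). Setting ∂π_T/∂q_T = 0: 221 - 8q_T - (q_C) = 0.
Corvus's profit: π_C = (382 - Q)q_C - (73q_C + (1/2)q_C²). Setting ∂π_C/∂q_C = 0: 309 - 3q_C - (q_T) = 0.
Best responses: q_T = (221 - q_C)/8, q_C = (309 - q_T)/3.
Solving the pair: q_T = 354/23, q_C = 97.8696.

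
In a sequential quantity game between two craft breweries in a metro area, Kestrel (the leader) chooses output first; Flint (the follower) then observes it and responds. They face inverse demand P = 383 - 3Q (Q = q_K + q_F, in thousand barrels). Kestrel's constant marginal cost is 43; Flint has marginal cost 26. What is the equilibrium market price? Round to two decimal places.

123.75

The follower Flint best-responds to any q_K: π_F = (383 - 3Q)q_F - 26q_F.
Follower FOC: 357 - 3q_K - 6q_F = 0, so q_F(q_K) = (357 - 3q_K)/6.
Kestrel substitutes q_F(q_K) into its own profit: π_K = q_K(383 - 3q_K - (357 - 3q_K)/2) - 43q_K = (409/2 - (3/2)q_K)q_K - 43q_K.
Maximising: ∂π_K/∂q_K = 323/2 - 3q_K = 0, giving q_K = 323/6.
Then q_F = (357 - 3·(323/6))/6 = 391/12.
Total output Q = 1037/12, so price P = 383 - 3·(1037/12) = 495/4.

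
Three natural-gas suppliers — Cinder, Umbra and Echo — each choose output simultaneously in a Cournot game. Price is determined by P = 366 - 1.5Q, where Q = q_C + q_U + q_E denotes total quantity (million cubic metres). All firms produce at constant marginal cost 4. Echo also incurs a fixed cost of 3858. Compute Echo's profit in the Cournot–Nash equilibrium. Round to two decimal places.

1602.17

A representative firm's profit is π_i = q_i(366 - 1.5Q) - 4q_i.
Setting ∂π_i/∂q_i = 0 with rivals' quantities fixed: 362 - 3q_i - (3/2)·Σ_{j≠i} q_j = 0.
By symmetry each firm produces the same amount; substituting Σ_{j≠i} q_j = 2q_i yields q_i = 362/6 = 181/3.
Price P = 366 - (3/2)·181 = 189/2.
Echo's profit: (189/2 - 4)·(181/3) - 3858 = 1602.1667.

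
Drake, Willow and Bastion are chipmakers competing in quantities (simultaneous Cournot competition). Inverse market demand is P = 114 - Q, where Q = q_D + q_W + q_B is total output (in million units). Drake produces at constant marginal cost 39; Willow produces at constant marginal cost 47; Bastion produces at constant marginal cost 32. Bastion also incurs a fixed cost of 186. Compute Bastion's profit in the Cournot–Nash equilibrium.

490

Drake's profit: π_D = (114 - Q)q_D - (39q_D). Setting ∂π_D/∂q_D = 0: 75 - 2q_D - (q_W + q_B) = 0.
Willow's profit: π_W = (114 - Q)q_W - (47q_W). Setting ∂π_W/∂q_W = 0: 67 - 2q_W - (q_D + q_B) = 0.
Bastion's first-order condition: 82 - 2q_B - (q_D + q_W) = 0.
Adding the 3 first-order conditions: 224 − 4Q = 0, so Q = 56.
Back-substituting: q_D = (75 − 56) = 19, q_W = (67 − 56) = 11, q_B = (82 − 56) = 26.
Price P = 114 - 56 = 58.
Bastion's profit: (58 - 32)·26 - 186 = 490.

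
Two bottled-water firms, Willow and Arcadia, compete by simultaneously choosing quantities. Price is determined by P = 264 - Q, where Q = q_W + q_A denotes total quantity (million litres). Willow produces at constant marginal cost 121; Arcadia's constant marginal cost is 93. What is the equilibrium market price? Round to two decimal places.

159.33

Willow's profit: π_W = (264 - Q)q_W - (121q_W). Setting ∂π_W/∂q_W = 0: 143 - 2q_W - (q_A) = 0.
Arcadia's profit: π_A = (264 - Q)q_A - (93q_A). Setting ∂π_A/∂q_A = 0: 171 - 2q_A - (q_W) = 0.
Rearranging gives the reaction functions q_W = (143 - q_A)/2 and q_A = (171 - q_W)/2.
Substituting one into the other gives q_W = 115/3 and q_A = 199/3.
Total output Q = 314/3, so price P = 264 - 314/3 = 478/3.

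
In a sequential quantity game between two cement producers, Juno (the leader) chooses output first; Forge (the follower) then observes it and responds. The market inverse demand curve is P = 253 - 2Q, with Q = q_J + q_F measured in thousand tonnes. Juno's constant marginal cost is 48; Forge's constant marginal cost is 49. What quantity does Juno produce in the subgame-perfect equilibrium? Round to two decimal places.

The follower Forge best-responds to any q_J: π_F = (253 - 2Q)q_F - 49q_F.
∂π_F/∂q_F = 204 - 2q_J - 4q_F = 0 gives the reaction function q_F = (204 - 2q_J)/4.
The leader anticipates this reaction. Substituting into P = 253 - 2Q gives P = 151 - q_J, so π_J = (151 - q_J)q_J - 48q_J.
Maximising: ∂π_J/∂q_J = 103 - 2q_J = 0, giving q_J = 103/2.
Then q_F = (204 - 2·(103/2))/4 = 101/4.

51.50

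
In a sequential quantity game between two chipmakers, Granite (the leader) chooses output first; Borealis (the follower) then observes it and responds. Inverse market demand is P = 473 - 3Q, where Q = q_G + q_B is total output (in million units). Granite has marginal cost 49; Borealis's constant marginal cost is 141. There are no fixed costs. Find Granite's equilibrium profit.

Solve by backward induction. Given q_G, the follower Borealis maximises π_B = (473 - 3q_G - 3q_B)q_B - 141q_B.
∂π_B/∂q_B = 332 - 3q_G - 6q_B = 0 gives the reaction function q_B = (332 - 3q_G)/6.
The leader anticipates this reaction. Substituting into P = 473 - 3Q gives P = 307 - (3/2)q_G, so π_G = (307 - (3/2)q_G)q_G - 49q_G.
Leader FOC: 258 - 3q_G = 0, so q_G = 86.
Then q_B = (332 - 3·86)/6 = 37/3.
Price P = 473 - 3·(295/3) = 178.
Granite's profit: (178 - 49)·86 = 11094.

11094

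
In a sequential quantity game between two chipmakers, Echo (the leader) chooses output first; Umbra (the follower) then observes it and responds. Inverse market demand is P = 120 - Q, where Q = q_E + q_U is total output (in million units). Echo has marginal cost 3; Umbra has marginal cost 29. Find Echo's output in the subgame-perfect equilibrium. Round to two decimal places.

The follower Umbra best-responds to any q_E: π_U = (120 - Q)q_U - 29q_U.
Follower FOC: 91 - q_E - 2q_U = 0, so q_U(q_E) = (91 - q_E)/2.
Echo substitutes q_U(q_E) into its own profit: π_E = q_E(120 - q_E - (91 - q_E)/2) - 3q_E = (149/2 - (1/2)q_E)q_E - 3q_E.
Maximising: ∂π_E/∂q_E = 143/2 - q_E = 0, giving q_E = 143/2.
Then q_U = (91 - 143/2)/2 = 39/4.

71.50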